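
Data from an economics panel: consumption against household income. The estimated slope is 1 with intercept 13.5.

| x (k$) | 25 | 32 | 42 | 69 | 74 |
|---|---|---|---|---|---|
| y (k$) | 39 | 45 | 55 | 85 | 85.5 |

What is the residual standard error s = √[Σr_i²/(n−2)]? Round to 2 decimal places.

s = 1.91

x=25: ŷ = 13.5 + 25 = 38.5; r = 39 − 38.5 = 0.5
x=32: ŷ = 13.5 + 32 = 45.5; r = 45 − 45.5 = -0.5
x=42: ŷ = 13.5 + 42 = 55.5; r = 55 − 55.5 = -0.5
x=69: ŷ = 13.5 + 69 = 82.5; r = 85 − 82.5 = 2.5
x=74: ŷ = 13.5 + 74 = 87.5; r = 85.5 − 87.5 = -2
SSE = 0.25 + 0.25 + 0.25 + 6.25 + 4 = 11
s = √(11/3) = √3.66667 ≈ 1.91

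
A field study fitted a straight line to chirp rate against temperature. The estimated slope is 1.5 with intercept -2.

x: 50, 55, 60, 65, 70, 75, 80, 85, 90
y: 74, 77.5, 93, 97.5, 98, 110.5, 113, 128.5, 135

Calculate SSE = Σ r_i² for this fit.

x=50: ŷ = -2 + 1.5·50 = 73; r = 74 − 73 = 1
x=55: ŷ = -2 + 1.5·55 = 80.5; r = 77.5 − 80.5 = -3
x=60: ŷ = -2 + 1.5·60 = 88; r = 93 − 88 = 5
x=65: ŷ = -2 + 1.5·65 = 95.5; r = 97.5 − 95.5 = 2
x=70: ŷ = -2 + 1.5·70 = 103; r = 98 − 103 = -5
x=75: ŷ = -2 + 1.5·75 = 110.5; r = 110.5 − 110.5 = 0
x=80: ŷ = -2 + 1.5·80 = 118; r = 113 − 118 = -5
x=85: ŷ = -2 + 1.5·85 = 125.5; r = 128.5 − 125.5 = 3
x=90: ŷ = -2 + 1.5·90 = 133; r = 135 − 133 = 2
SSE = 1 + 9 + 25 + 4 + 25 + 0 + 25 + 9 + 4 = 102

SSE = 102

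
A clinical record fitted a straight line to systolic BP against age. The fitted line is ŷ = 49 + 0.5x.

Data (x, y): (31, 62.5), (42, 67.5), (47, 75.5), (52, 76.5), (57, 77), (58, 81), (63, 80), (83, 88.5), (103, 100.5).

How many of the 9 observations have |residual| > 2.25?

3

x=31: ŷ = 49 + 0.5·31 = 64.5; e = 62.5 − 64.5 = -2
x=42: ŷ = 49 + 0.5·42 = 70; e = 67.5 − 70 = -2.5
x=47: ŷ = 49 + 0.5·47 = 72.5; e = 75.5 − 72.5 = 3
x=52: ŷ = 49 + 0.5·52 = 75; e = 76.5 − 75 = 1.5
x=57: ŷ = 49 + 0.5·57 = 77.5; e = 77 − 77.5 = -0.5
x=58: ŷ = 49 + 0.5·58 = 78; e = 81 − 78 = 3
x=63: ŷ = 49 + 0.5·63 = 80.5; e = 80 − 80.5 = -0.5
x=83: ŷ = 49 + 0.5·83 = 90.5; e = 88.5 − 90.5 = -2
x=103: ŷ = 49 + 0.5·103 = 100.5; e = 100.5 − 100.5 = 0
|e| > 2.25: x=42 (|e|=2.5), x=47 (|e|=3), x=58 (|e|=3) → 3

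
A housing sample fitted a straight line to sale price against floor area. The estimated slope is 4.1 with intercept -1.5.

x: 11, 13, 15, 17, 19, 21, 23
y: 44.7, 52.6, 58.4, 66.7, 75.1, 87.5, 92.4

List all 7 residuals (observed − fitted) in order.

1.1, 0.8, -1.6, -1.5, -1.3, 2.9, -0.4

x=11: ŷ = -1.5 + 4.1·11 = 43.6; r = 44.7 − 43.6 = 1.1
x=13: ŷ = -1.5 + 4.1·13 = 51.8; r = 52.6 − 51.8 = 0.8
x=15: ŷ = -1.5 + 4.1·15 = 60; r = 58.4 − 60 = -1.6
x=17: ŷ = -1.5 + 4.1·17 = 68.2; r = 66.7 − 68.2 = -1.5
x=19: ŷ = -1.5 + 4.1·19 = 76.4; r = 75.1 − 76.4 = -1.3
x=21: ŷ = -1.5 + 4.1·21 = 84.6; r = 87.5 − 84.6 = 2.9
x=23: ŷ = -1.5 + 4.1·23 = 92.8; r = 92.4 − 92.8 = -0.4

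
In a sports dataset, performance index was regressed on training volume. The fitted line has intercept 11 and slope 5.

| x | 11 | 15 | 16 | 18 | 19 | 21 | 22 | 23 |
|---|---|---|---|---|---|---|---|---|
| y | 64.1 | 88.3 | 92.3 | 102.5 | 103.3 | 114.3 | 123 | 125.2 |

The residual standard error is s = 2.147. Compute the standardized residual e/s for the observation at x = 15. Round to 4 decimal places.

ŷ = 11 + 5·15 = 86
e = 88.3 − 86 = 2.3
e/s = 2.3 / 2.147 = 1.0713

1.0713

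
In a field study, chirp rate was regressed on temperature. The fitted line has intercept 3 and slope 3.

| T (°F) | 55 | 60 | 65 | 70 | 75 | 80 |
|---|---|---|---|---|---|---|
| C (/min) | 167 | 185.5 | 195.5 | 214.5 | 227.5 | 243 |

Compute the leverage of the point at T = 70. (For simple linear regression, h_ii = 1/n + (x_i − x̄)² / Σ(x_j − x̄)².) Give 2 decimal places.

T̄ = (55 + 60 + 65 + 70 + 75 + 80)/6 = 67.5
Σ(T − T̄)² = 156.25 + 56.25 + 6.25 + 6.25 + 56.25 + 156.25 = 437.5
h = 1/6 + (2.5)²/437.5 = 0.166667 + 0.0142857 = 0.18

h = 0.18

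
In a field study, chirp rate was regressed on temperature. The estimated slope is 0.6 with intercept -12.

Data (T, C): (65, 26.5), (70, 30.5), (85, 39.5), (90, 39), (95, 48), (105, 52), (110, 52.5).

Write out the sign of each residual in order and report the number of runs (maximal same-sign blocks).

5 runs

T=65: ŷ = -12 + 0.6·65 = 27; e = 26.5 − 27 = -0.5
T=70: ŷ = -12 + 0.6·70 = 30; e = 30.5 − 30 = 0.5
T=85: ŷ = -12 + 0.6·85 = 39; e = 39.5 − 39 = 0.5
T=90: ŷ = -12 + 0.6·90 = 42; e = 39 − 42 = -3
T=95: ŷ = -12 + 0.6·95 = 45; e = 48 − 45 = 3
T=105: ŷ = -12 + 0.6·105 = 51; e = 52 − 51 = 1
T=110: ŷ = -12 + 0.6·110 = 54; e = 52.5 − 54 = -1.5
Signs: − + + − + + −
Runs: −×1, +×2, −×1, +×2, −×1 → 5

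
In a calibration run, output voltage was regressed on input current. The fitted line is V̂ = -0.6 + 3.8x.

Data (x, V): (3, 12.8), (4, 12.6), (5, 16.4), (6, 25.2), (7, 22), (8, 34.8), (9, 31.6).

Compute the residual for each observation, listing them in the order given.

x=3: V̂ = -0.6 + 3.8·3 = 10.8; e = 12.8 − 10.8 = 2
x=4: V̂ = -0.6 + 3.8·4 = 14.6; e = 12.6 − 14.6 = -2
x=5: V̂ = -0.6 + 3.8·5 = 18.4; e = 16.4 − 18.4 = -2
x=6: V̂ = -0.6 + 3.8·6 = 22.2; e = 25.2 − 22.2 = 3
x=7: V̂ = -0.6 + 3.8·7 = 26; e = 22 − 26 = -4
x=8: V̂ = -0.6 + 3.8·8 = 29.8; e = 34.8 − 29.8 = 5
x=9: V̂ = -0.6 + 3.8·9 = 33.6; e = 31.6 − 33.6 = -2

2, -2, -2, 3, -4, 5, -2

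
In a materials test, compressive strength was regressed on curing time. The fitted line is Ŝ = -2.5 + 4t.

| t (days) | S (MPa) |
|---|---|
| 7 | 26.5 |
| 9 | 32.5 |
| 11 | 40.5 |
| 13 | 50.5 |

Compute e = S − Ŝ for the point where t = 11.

Ŝ = -2.5 + 4·11 = 41.5
e = 40.5 − 41.5 = -1

e = -1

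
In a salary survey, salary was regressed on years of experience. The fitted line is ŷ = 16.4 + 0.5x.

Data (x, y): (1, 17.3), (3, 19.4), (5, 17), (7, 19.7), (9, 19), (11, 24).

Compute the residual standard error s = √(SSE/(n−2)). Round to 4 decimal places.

x=1: ŷ = 16.4 + 0.5·1 = 16.9; r = 17.3 − 16.9 = 0.4
x=3: ŷ = 16.4 + 0.5·3 = 17.9; r = 19.4 − 17.9 = 1.5
x=5: ŷ = 16.4 + 0.5·5 = 18.9; r = 17 − 18.9 = -1.9
x=7: ŷ = 16.4 + 0.5·7 = 19.9; r = 19.7 − 19.9 = -0.2
x=9: ŷ = 16.4 + 0.5·9 = 20.9; r = 19 − 20.9 = -1.9
x=11: ŷ = 16.4 + 0.5·11 = 21.9; r = 24 − 21.9 = 2.1
SSE = 0.16 + 2.25 + 3.61 + 0.04 + 3.61 + 4.41 = 14.08
s = √(14.08/4) = √3.52 ≈ 1.8762

s = 1.8762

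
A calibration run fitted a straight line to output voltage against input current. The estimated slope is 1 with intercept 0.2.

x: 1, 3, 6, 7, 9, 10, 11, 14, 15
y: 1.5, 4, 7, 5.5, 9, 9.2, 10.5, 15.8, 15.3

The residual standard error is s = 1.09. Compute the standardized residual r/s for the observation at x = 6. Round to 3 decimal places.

ŷ = 0.2 + 6 = 6.2
r = 7 − 6.2 = 0.8
r/s = 0.8 / 1.09 = 0.734

0.734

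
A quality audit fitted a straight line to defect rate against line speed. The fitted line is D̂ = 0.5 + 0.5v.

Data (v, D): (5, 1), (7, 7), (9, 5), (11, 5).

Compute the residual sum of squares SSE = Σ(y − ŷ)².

SSE = 14

v=5: D̂ = 0.5 + 0.5·5 = 3; e = 1 − 3 = -2
v=7: D̂ = 0.5 + 0.5·7 = 4; e = 7 − 4 = 3
v=9: D̂ = 0.5 + 0.5·9 = 5; e = 5 − 5 = 0
v=11: D̂ = 0.5 + 0.5·11 = 6; e = 5 − 6 = -1
SSE = 4 + 9 + 0 + 1 = 14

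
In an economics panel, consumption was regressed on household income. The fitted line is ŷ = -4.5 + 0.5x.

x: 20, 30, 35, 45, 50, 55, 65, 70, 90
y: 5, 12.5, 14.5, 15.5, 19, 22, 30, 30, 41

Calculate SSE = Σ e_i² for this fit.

x=20: ŷ = -4.5 + 0.5·20 = 5.5; e = 5 − 5.5 = -0.5
x=30: ŷ = -4.5 + 0.5·30 = 10.5; e = 12.5 − 10.5 = 2
x=35: ŷ = -4.5 + 0.5·35 = 13; e = 14.5 − 13 = 1.5
x=45: ŷ = -4.5 + 0.5·45 = 18; e = 15.5 − 18 = -2.5
x=50: ŷ = -4.5 + 0.5·50 = 20.5; e = 19 − 20.5 = -1.5
x=55: ŷ = -4.5 + 0.5·55 = 23; e = 22 − 23 = -1
x=65: ŷ = -4.5 + 0.5·65 = 28; e = 30 − 28 = 2
x=70: ŷ = -4.5 + 0.5·70 = 30.5; e = 30 − 30.5 = -0.5
x=90: ŷ = -4.5 + 0.5·90 = 40.5; e = 41 − 40.5 = 0.5
SSE = 0.25 + 4 + 2.25 + 6.25 + 2.25 + 1 + 4 + 0.25 + 0.25 = 20.5

SSE = 20.5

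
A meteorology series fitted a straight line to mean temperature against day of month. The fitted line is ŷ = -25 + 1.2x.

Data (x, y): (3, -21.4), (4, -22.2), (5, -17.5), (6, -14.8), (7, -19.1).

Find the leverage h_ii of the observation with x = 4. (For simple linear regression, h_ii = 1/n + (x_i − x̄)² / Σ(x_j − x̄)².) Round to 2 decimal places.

h = 0.30

x̄ = (3 + 4 + 5 + 6 + 7)/5 = 5
Σ(x − x̄)² = 4 + 1 + 0 + 1 + 4 = 10
h = 1/5 + (-1)²/10 = 0.2 + 0.1 = 0.30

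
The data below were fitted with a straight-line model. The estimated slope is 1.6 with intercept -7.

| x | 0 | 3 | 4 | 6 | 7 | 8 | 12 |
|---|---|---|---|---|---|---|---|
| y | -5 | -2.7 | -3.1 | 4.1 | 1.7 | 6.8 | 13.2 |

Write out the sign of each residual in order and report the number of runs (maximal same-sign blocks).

x=0: ŷ = -7 + 1.6·0 = -7; r = -5 − (-7) = 2
x=3: ŷ = -7 + 1.6·3 = -2.2; r = -2.7 − (-2.2) = -0.5
x=4: ŷ = -7 + 1.6·4 = -0.6; r = -3.1 − (-0.6) = -2.5
x=6: ŷ = -7 + 1.6·6 = 2.6; r = 4.1 − 2.6 = 1.5
x=7: ŷ = -7 + 1.6·7 = 4.2; r = 1.7 − 4.2 = -2.5
x=8: ŷ = -7 + 1.6·8 = 5.8; r = 6.8 − 5.8 = 1
x=12: ŷ = -7 + 1.6·12 = 12.2; r = 13.2 − 12.2 = 1
Signs: + − − + − + +
Runs: +×1, −×2, +×1, −×1, +×2 → 5

5 runs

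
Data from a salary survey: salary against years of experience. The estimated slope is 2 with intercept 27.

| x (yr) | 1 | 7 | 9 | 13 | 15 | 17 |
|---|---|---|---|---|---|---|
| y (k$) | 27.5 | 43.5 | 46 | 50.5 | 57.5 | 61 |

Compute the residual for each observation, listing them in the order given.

-1.5, 2.5, 1, -2.5, 0.5, 0

x=1: ŷ = 27 + 2·1 = 29; r = 27.5 − 29 = -1.5
x=7: ŷ = 27 + 2·7 = 41; r = 43.5 − 41 = 2.5
x=9: ŷ = 27 + 2·9 = 45; r = 46 − 45 = 1
x=13: ŷ = 27 + 2·13 = 53; r = 50.5 − 53 = -2.5
x=15: ŷ = 27 + 2·15 = 57; r = 57.5 − 57 = 0.5
x=17: ŷ = 27 + 2·17 = 61; r = 61 − 61 = 0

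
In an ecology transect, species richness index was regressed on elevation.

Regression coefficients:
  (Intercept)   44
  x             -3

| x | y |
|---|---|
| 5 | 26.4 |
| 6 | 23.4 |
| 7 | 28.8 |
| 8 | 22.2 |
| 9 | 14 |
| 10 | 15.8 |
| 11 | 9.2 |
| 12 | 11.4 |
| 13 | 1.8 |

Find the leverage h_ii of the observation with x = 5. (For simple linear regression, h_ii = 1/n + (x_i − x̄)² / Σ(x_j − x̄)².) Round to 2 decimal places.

h = 0.38

x̄ = (5 + 6 + 7 + 8 + 9 + 10 + 11 + 12 + 13)/9 = 9
Σ(x − x̄)² = 16 + 9 + 4 + 1 + 0 + 1 + 4 + 9 + 16 = 60
h = 1/9 + (-4)²/60 = 0.111111 + 0.266667 = 0.38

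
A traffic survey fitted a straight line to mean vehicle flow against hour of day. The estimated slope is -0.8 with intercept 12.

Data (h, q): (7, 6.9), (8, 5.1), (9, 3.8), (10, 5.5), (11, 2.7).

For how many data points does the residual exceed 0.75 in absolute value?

h=7: ŷ = 12 − 0.8·7 = 6.4; r = 6.9 − 6.4 = 0.5
h=8: ŷ = 12 − 0.8·8 = 5.6; r = 5.1 − 5.6 = -0.5
h=9: ŷ = 12 − 0.8·9 = 4.8; r = 3.8 − 4.8 = -1
h=10: ŷ = 12 − 0.8·10 = 4; r = 5.5 − 4 = 1.5
h=11: ŷ = 12 − 0.8·11 = 3.2; r = 2.7 − 3.2 = -0.5
|r| > 0.75: h=9 (|r|=1), h=10 (|r|=1.5) → 2

2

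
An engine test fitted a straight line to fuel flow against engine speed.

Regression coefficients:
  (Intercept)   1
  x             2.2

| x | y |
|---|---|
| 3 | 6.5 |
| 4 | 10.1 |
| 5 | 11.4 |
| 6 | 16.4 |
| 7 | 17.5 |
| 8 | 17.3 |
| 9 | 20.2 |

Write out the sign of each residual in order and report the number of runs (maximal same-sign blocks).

5 runs

x=3: ŷ = 1 + 2.2·3 = 7.6; r = 6.5 − 7.6 = -1.1
x=4: ŷ = 1 + 2.2·4 = 9.8; r = 10.1 − 9.8 = 0.3
x=5: ŷ = 1 + 2.2·5 = 12; r = 11.4 − 12 = -0.6
x=6: ŷ = 1 + 2.2·6 = 14.2; r = 16.4 − 14.2 = 2.2
x=7: ŷ = 1 + 2.2·7 = 16.4; r = 17.5 − 16.4 = 1.1
x=8: ŷ = 1 + 2.2·8 = 18.6; r = 17.3 − 18.6 = -1.3
x=9: ŷ = 1 + 2.2·9 = 20.8; r = 20.2 − 20.8 = -0.6
Signs: − + − + + − −
Runs: −×1, +×1, −×1, +×2, −×2 → 5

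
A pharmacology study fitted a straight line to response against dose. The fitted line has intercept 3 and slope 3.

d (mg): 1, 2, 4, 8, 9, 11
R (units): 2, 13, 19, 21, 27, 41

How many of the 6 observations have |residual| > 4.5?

2

d=1: R̂ = 3 + 3·1 = 6; e = 2 − 6 = -4
d=2: R̂ = 3 + 3·2 = 9; e = 13 − 9 = 4
d=4: R̂ = 3 + 3·4 = 15; e = 19 − 15 = 4
d=8: R̂ = 3 + 3·8 = 27; e = 21 − 27 = -6
d=9: R̂ = 3 + 3·9 = 30; e = 27 − 30 = -3
d=11: R̂ = 3 + 3·11 = 36; e = 41 − 36 = 5
|e| > 4.5: d=8 (|e|=6), d=11 (|e|=5) → 2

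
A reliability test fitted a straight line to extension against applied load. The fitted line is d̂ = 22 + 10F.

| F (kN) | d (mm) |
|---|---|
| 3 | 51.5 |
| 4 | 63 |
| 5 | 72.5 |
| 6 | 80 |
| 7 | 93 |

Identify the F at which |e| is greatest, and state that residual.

F = 6, e = -2

F=3: d̂ = 22 + 10·3 = 52; e = 51.5 − 52 = -0.5
F=4: d̂ = 22 + 10·4 = 62; e = 63 − 62 = 1
F=5: d̂ = 22 + 10·5 = 72; e = 72.5 − 72 = 0.5
F=6: d̂ = 22 + 10·6 = 82; e = 80 − 82 = -2
F=7: d̂ = 22 + 10·7 = 92; e = 93 − 92 = 1
Largest |e| is 2 at F = 6, residual -2.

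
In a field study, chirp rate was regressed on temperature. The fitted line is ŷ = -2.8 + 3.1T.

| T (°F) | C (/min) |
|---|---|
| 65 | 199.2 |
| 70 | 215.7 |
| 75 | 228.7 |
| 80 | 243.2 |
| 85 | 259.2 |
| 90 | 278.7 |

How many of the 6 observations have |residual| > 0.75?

5

T=65: ŷ = -2.8 + 3.1·65 = 198.7; r = 199.2 − 198.7 = 0.5
T=70: ŷ = -2.8 + 3.1·70 = 214.2; r = 215.7 − 214.2 = 1.5
T=75: ŷ = -2.8 + 3.1·75 = 229.7; r = 228.7 − 229.7 = -1
T=80: ŷ = -2.8 + 3.1·80 = 245.2; r = 243.2 − 245.2 = -2
T=85: ŷ = -2.8 + 3.1·85 = 260.7; r = 259.2 − 260.7 = -1.5
T=90: ŷ = -2.8 + 3.1·90 = 276.2; r = 278.7 − 276.2 = 2.5
|r| > 0.75: T=70 (|r|=1.5), T=75 (|r|=1), T=80 (|r|=2), T=85 (|r|=1.5), T=90 (|r|=2.5) → 5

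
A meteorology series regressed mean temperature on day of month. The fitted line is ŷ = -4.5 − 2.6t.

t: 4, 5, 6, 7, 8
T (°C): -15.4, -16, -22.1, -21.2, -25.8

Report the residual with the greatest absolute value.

t=4: ŷ = -4.5 − 2.6·4 = -14.9; e = -15.4 − (-14.9) = -0.5
t=5: ŷ = -4.5 − 2.6·5 = -17.5; e = -16 − (-17.5) = 1.5
t=6: ŷ = -4.5 − 2.6·6 = -20.1; e = -22.1 − (-20.1) = -2
t=7: ŷ = -4.5 − 2.6·7 = -22.7; e = -21.2 − (-22.7) = 1.5
t=8: ŷ = -4.5 − 2.6·8 = -25.3; e = -25.8 − (-25.3) = -0.5
Largest |e| is 2 at t = 6, residual -2.

e = -2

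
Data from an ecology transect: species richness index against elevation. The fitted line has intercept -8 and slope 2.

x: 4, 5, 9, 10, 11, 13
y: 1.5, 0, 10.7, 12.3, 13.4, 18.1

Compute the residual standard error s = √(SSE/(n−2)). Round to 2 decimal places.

x=4: ŷ = -8 + 2·4 = 0; e = 1.5 − 0 = 1.5
x=5: ŷ = -8 + 2·5 = 2; e = 0 − 2 = -2
x=9: ŷ = -8 + 2·9 = 10; e = 10.7 − 10 = 0.7
x=10: ŷ = -8 + 2·10 = 12; e = 12.3 − 12 = 0.3
x=11: ŷ = -8 + 2·11 = 14; e = 13.4 − 14 = -0.6
x=13: ŷ = -8 + 2·13 = 18; e = 18.1 − 18 = 0.1
SSE = 2.25 + 4 + 0.49 + 0.09 + 0.36 + 0.01 = 7.2
s = √(7.2/4) = √1.8 ≈ 1.34

s = 1.34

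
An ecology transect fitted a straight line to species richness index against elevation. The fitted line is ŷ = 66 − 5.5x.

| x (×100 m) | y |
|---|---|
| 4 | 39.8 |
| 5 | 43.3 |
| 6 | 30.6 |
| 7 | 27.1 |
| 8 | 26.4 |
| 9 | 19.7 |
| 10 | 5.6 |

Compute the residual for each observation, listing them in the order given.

-4.2, 4.8, -2.4, -0.4, 4.4, 3.2, -5.4

x=4: ŷ = 66 − 5.5·4 = 44; e = 39.8 − 44 = -4.2
x=5: ŷ = 66 − 5.5·5 = 38.5; e = 43.3 − 38.5 = 4.8
x=6: ŷ = 66 − 5.5·6 = 33; e = 30.6 − 33 = -2.4
x=7: ŷ = 66 − 5.5·7 = 27.5; e = 27.1 − 27.5 = -0.4
x=8: ŷ = 66 − 5.5·8 = 22; e = 26.4 − 22 = 4.4
x=9: ŷ = 66 − 5.5·9 = 16.5; e = 19.7 − 16.5 = 3.2
x=10: ŷ = 66 − 5.5·10 = 11; e = 5.6 − 11 = -5.4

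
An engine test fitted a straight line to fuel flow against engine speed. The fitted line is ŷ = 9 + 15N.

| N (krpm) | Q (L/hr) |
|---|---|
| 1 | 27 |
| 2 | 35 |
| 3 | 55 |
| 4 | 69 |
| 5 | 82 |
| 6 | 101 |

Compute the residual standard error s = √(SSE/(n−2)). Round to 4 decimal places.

N=1: ŷ = 9 + 15·1 = 24; r = 27 − 24 = 3
N=2: ŷ = 9 + 15·2 = 39; r = 35 − 39 = -4
N=3: ŷ = 9 + 15·3 = 54; r = 55 − 54 = 1
N=4: ŷ = 9 + 15·4 = 69; r = 69 − 69 = 0
N=5: ŷ = 9 + 15·5 = 84; r = 82 − 84 = -2
N=6: ŷ = 9 + 15·6 = 99; r = 101 − 99 = 2
SSE = 9 + 16 + 1 + 0 + 4 + 4 = 34
s = √(34/4) = √8.5 ≈ 2.9155

s = 2.9155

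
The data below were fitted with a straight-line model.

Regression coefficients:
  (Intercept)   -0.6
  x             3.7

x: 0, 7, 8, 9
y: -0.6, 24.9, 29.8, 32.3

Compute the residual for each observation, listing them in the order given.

x=0: ŷ = -0.6 + 3.7·0 = -0.6; e = -0.6 − (-0.6) = 0
x=7: ŷ = -0.6 + 3.7·7 = 25.3; e = 24.9 − 25.3 = -0.4
x=8: ŷ = -0.6 + 3.7·8 = 29; e = 29.8 − 29 = 0.8
x=9: ŷ = -0.6 + 3.7·9 = 32.7; e = 32.3 − 32.7 = -0.4

0, -0.4, 0.8, -0.4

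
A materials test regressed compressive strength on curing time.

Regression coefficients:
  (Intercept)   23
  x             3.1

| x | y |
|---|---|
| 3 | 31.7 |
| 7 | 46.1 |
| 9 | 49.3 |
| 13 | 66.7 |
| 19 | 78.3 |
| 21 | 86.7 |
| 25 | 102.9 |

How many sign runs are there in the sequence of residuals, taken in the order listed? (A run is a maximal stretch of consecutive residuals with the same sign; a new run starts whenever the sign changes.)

x=3: ŷ = 23 + 3.1·3 = 32.3; r = 31.7 − 32.3 = -0.6
x=7: ŷ = 23 + 3.1·7 = 44.7; r = 46.1 − 44.7 = 1.4
x=9: ŷ = 23 + 3.1·9 = 50.9; r = 49.3 − 50.9 = -1.6
x=13: ŷ = 23 + 3.1·13 = 63.3; r = 66.7 − 63.3 = 3.4
x=19: ŷ = 23 + 3.1·19 = 81.9; r = 78.3 − 81.9 = -3.6
x=21: ŷ = 23 + 3.1·21 = 88.1; r = 86.7 − 88.1 = -1.4
x=25: ŷ = 23 + 3.1·25 = 100.5; r = 102.9 − 100.5 = 2.4
Signs: − + − + − − +
Runs: −×1, +×1, −×1, +×1, −×2, +×1 → 6

6 runs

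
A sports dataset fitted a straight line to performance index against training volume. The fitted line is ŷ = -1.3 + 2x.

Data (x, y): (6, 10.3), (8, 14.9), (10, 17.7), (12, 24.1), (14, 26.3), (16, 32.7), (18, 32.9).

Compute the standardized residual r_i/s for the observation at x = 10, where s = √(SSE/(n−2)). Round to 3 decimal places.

-0.688

x=6: ŷ = -1.3 + 2·6 = 10.7; r = 10.3 − 10.7 = -0.4
x=8: ŷ = -1.3 + 2·8 = 14.7; r = 14.9 − 14.7 = 0.2
x=10: ŷ = -1.3 + 2·10 = 18.7; r = 17.7 − 18.7 = -1
x=12: ŷ = -1.3 + 2·12 = 22.7; r = 24.1 − 22.7 = 1.4
x=14: ŷ = -1.3 + 2·14 = 26.7; r = 26.3 − 26.7 = -0.4
x=16: ŷ = -1.3 + 2·16 = 30.7; r = 32.7 − 30.7 = 2
x=18: ŷ = -1.3 + 2·18 = 34.7; r = 32.9 − 34.7 = -1.8
SSE = 0.16 + 0.04 + 1 + 1.96 + 0.16 + 4 + 3.24 = 10.56
s = √(10.56/5) = 1.45327
r/s = -1 / 1.45327 = -0.688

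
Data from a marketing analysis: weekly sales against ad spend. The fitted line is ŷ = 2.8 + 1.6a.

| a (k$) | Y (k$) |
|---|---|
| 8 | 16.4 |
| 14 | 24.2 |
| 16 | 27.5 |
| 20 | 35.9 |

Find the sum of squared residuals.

a=8: ŷ = 2.8 + 1.6·8 = 15.6; r = 16.4 − 15.6 = 0.8
a=14: ŷ = 2.8 + 1.6·14 = 25.2; r = 24.2 − 25.2 = -1
a=16: ŷ = 2.8 + 1.6·16 = 28.4; r = 27.5 − 28.4 = -0.9
a=20: ŷ = 2.8 + 1.6·20 = 34.8; r = 35.9 − 34.8 = 1.1
SSE = 0.64 + 1 + 0.81 + 1.21 = 3.66

SSE = 3.66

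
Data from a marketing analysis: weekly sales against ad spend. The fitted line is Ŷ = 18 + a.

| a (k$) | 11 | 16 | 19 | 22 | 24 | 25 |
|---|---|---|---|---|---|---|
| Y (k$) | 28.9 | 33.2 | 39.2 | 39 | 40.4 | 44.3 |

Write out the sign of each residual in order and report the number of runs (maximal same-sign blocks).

4 runs

a=11: Ŷ = 18 + 11 = 29; e = 28.9 − 29 = -0.1
a=16: Ŷ = 18 + 16 = 34; e = 33.2 − 34 = -0.8
a=19: Ŷ = 18 + 19 = 37; e = 39.2 − 37 = 2.2
a=22: Ŷ = 18 + 22 = 40; e = 39 − 40 = -1
a=24: Ŷ = 18 + 24 = 42; e = 40.4 − 42 = -1.6
a=25: Ŷ = 18 + 25 = 43; e = 44.3 − 43 = 1.3
Signs: − − + − − +
Runs: −×2, +×1, −×2, +×1 → 4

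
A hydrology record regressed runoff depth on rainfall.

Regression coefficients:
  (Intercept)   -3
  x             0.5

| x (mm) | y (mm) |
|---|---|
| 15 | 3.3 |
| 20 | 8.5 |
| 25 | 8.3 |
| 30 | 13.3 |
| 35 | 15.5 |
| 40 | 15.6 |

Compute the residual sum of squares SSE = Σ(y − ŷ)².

x=15: ŷ = -3 + 0.5·15 = 4.5; e = 3.3 − 4.5 = -1.2
x=20: ŷ = -3 + 0.5·20 = 7; e = 8.5 − 7 = 1.5
x=25: ŷ = -3 + 0.5·25 = 9.5; e = 8.3 − 9.5 = -1.2
x=30: ŷ = -3 + 0.5·30 = 12; e = 13.3 − 12 = 1.3
x=35: ŷ = -3 + 0.5·35 = 14.5; e = 15.5 − 14.5 = 1
x=40: ŷ = -3 + 0.5·40 = 17; e = 15.6 − 17 = -1.4
SSE = 1.44 + 2.25 + 1.44 + 1.69 + 1 + 1.96 = 9.78

SSE = 9.78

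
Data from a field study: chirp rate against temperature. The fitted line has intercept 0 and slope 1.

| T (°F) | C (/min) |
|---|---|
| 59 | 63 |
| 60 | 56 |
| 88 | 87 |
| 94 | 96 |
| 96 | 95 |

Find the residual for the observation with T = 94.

r = 2

Ĉ = 94 = 94
r = 96 − 94 = 2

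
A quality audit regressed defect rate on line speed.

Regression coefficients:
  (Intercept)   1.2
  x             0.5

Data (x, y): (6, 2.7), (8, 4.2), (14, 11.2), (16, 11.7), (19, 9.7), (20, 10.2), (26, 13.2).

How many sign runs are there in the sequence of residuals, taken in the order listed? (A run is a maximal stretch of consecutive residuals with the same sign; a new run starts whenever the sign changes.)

3 runs

x=6: ŷ = 1.2 + 0.5·6 = 4.2; e = 2.7 − 4.2 = -1.5
x=8: ŷ = 1.2 + 0.5·8 = 5.2; e = 4.2 − 5.2 = -1
x=14: ŷ = 1.2 + 0.5·14 = 8.2; e = 11.2 − 8.2 = 3
x=16: ŷ = 1.2 + 0.5·16 = 9.2; e = 11.7 − 9.2 = 2.5
x=19: ŷ = 1.2 + 0.5·19 = 10.7; e = 9.7 − 10.7 = -1
x=20: ŷ = 1.2 + 0.5·20 = 11.2; e = 10.2 − 11.2 = -1
x=26: ŷ = 1.2 + 0.5·26 = 14.2; e = 13.2 − 14.2 = -1
Signs: − − + + − − −
Runs: −×2, +×2, −×3 → 3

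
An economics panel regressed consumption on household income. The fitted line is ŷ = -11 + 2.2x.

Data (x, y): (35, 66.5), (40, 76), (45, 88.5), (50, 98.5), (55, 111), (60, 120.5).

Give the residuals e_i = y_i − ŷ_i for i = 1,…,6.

0.5, -1, 0.5, -0.5, 1, -0.5

x=35: ŷ = -11 + 2.2·35 = 66; e = 66.5 − 66 = 0.5
x=40: ŷ = -11 + 2.2·40 = 77; e = 76 − 77 = -1
x=45: ŷ = -11 + 2.2·45 = 88; e = 88.5 − 88 = 0.5
x=50: ŷ = -11 + 2.2·50 = 99; e = 98.5 − 99 = -0.5
x=55: ŷ = -11 + 2.2·55 = 110; e = 111 − 110 = 1
x=60: ŷ = -11 + 2.2·60 = 121; e = 120.5 − 121 = -0.5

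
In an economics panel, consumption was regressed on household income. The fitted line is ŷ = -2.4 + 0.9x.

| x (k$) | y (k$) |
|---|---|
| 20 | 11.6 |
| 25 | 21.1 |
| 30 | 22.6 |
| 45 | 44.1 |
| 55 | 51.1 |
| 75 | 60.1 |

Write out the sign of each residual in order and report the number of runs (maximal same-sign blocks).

5 runs

x=20: ŷ = -2.4 + 0.9·20 = 15.6; e = 11.6 − 15.6 = -4
x=25: ŷ = -2.4 + 0.9·25 = 20.1; e = 21.1 − 20.1 = 1
x=30: ŷ = -2.4 + 0.9·30 = 24.6; e = 22.6 − 24.6 = -2
x=45: ŷ = -2.4 + 0.9·45 = 38.1; e = 44.1 − 38.1 = 6
x=55: ŷ = -2.4 + 0.9·55 = 47.1; e = 51.1 − 47.1 = 4
x=75: ŷ = -2.4 + 0.9·75 = 65.1; e = 60.1 − 65.1 = -5
Signs: − + − + + −
Runs: −×1, +×1, −×1, +×2, −×1 → 5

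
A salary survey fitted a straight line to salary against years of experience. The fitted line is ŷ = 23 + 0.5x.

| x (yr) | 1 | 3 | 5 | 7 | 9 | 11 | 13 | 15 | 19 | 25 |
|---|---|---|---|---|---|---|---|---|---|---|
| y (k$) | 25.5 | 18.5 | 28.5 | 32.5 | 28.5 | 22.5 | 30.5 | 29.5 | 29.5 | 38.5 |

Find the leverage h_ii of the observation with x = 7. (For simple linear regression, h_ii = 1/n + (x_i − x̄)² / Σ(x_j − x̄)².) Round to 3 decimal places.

x̄ = (1 + 3 + 5 + 7 + 9 + 11 + 13 + 15 + 19 + 25)/10 = 10.8
Σ(x − x̄)² = 96.04 + 60.84 + 33.64 + 14.44 + 3.24 + 0.04 + 4.84 + 17.64 + 67.24 + 201.64 = 499.6
h = 1/10 + (-3.8)²/499.6 = 0.1 + 0.0289031 = 0.129

h = 0.129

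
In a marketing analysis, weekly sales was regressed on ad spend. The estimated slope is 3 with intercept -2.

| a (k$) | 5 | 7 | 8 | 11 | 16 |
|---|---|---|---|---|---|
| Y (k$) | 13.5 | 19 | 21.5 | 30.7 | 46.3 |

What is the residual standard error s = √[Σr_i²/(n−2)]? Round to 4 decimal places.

a=5: Ŷ = -2 + 3·5 = 13; r = 13.5 − 13 = 0.5
a=7: Ŷ = -2 + 3·7 = 19; r = 19 − 19 = 0
a=8: Ŷ = -2 + 3·8 = 22; r = 21.5 − 22 = -0.5
a=11: Ŷ = -2 + 3·11 = 31; r = 30.7 − 31 = -0.3
a=16: Ŷ = -2 + 3·16 = 46; r = 46.3 − 46 = 0.3
SSE = 0.25 + 0 + 0.25 + 0.09 + 0.09 = 0.68
s = √(0.68/3) = √0.226667 ≈ 0.4761

s = 0.4761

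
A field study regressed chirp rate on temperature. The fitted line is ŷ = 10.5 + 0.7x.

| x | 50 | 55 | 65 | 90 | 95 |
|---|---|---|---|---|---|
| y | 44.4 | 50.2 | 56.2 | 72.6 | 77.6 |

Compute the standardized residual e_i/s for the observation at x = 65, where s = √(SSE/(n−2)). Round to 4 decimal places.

x=50: ŷ = 10.5 + 0.7·50 = 45.5; e = 44.4 − 45.5 = -1.1
x=55: ŷ = 10.5 + 0.7·55 = 49; e = 50.2 − 49 = 1.2
x=65: ŷ = 10.5 + 0.7·65 = 56; e = 56.2 − 56 = 0.2
x=90: ŷ = 10.5 + 0.7·90 = 73.5; e = 72.6 − 73.5 = -0.9
x=95: ŷ = 10.5 + 0.7·95 = 77; e = 77.6 − 77 = 0.6
SSE = 1.21 + 1.44 + 0.04 + 0.81 + 0.36 = 3.86
s = √(3.86/3) = 1.13431
e/s = 0.2 / 1.13431 = 0.1763

0.1763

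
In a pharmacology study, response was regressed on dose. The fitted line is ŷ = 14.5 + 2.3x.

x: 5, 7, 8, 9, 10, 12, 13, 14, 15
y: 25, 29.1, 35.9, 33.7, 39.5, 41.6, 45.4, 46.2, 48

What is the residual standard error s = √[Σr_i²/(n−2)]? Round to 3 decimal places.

x=5: ŷ = 14.5 + 2.3·5 = 26; r = 25 − 26 = -1
x=7: ŷ = 14.5 + 2.3·7 = 30.6; r = 29.1 − 30.6 = -1.5
x=8: ŷ = 14.5 + 2.3·8 = 32.9; r = 35.9 − 32.9 = 3
x=9: ŷ = 14.5 + 2.3·9 = 35.2; r = 33.7 − 35.2 = -1.5
x=10: ŷ = 14.5 + 2.3·10 = 37.5; r = 39.5 − 37.5 = 2
x=12: ŷ = 14.5 + 2.3·12 = 42.1; r = 41.6 − 42.1 = -0.5
x=13: ŷ = 14.5 + 2.3·13 = 44.4; r = 45.4 − 44.4 = 1
x=14: ŷ = 14.5 + 2.3·14 = 46.7; r = 46.2 − 46.7 = -0.5
x=15: ŷ = 14.5 + 2.3·15 = 49; r = 48 − 49 = -1
SSE = 1 + 2.25 + 9 + 2.25 + 4 + 0.25 + 1 + 0.25 + 1 = 21
s = √(21/7) = √3 ≈ 1.732

s = 1.732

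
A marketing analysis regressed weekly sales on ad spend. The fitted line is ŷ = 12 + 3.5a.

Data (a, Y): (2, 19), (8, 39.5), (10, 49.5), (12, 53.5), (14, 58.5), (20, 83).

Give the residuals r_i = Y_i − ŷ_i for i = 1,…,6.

0, -0.5, 2.5, -0.5, -2.5, 1

a=2: ŷ = 12 + 3.5·2 = 19; r = 19 − 19 = 0
a=8: ŷ = 12 + 3.5·8 = 40; r = 39.5 − 40 = -0.5
a=10: ŷ = 12 + 3.5·10 = 47; r = 49.5 − 47 = 2.5
a=12: ŷ = 12 + 3.5·12 = 54; r = 53.5 − 54 = -0.5
a=14: ŷ = 12 + 3.5·14 = 61; r = 58.5 − 61 = -2.5
a=20: ŷ = 12 + 3.5·20 = 82; r = 83 − 82 = 1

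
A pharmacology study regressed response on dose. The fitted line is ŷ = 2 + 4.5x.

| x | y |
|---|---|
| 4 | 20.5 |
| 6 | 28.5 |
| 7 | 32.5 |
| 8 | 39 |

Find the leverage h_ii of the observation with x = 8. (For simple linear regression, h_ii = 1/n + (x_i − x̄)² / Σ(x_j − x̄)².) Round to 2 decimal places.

x̄ = (4 + 6 + 7 + 8)/4 = 6.25
Σ(x − x̄)² = 5.0625 + 0.0625 + 0.5625 + 3.0625 = 8.75
h = 1/4 + (1.75)²/8.75 = 0.25 + 0.35 = 0.60

h = 0.60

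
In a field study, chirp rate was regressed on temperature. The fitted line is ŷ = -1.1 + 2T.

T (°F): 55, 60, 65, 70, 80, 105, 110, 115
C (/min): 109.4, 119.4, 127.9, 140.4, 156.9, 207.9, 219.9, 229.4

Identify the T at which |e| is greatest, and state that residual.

T=55: ŷ = -1.1 + 2·55 = 108.9; e = 109.4 − 108.9 = 0.5
T=60: ŷ = -1.1 + 2·60 = 118.9; e = 119.4 − 118.9 = 0.5
T=65: ŷ = -1.1 + 2·65 = 128.9; e = 127.9 − 128.9 = -1
T=70: ŷ = -1.1 + 2·70 = 138.9; e = 140.4 − 138.9 = 1.5
T=80: ŷ = -1.1 + 2·80 = 158.9; e = 156.9 − 158.9 = -2
T=105: ŷ = -1.1 + 2·105 = 208.9; e = 207.9 − 208.9 = -1
T=110: ŷ = -1.1 + 2·110 = 218.9; e = 219.9 − 218.9 = 1
T=115: ŷ = -1.1 + 2·115 = 228.9; e = 229.4 − 228.9 = 0.5
Largest |e| is 2 at T = 80, residual -2.

T = 80, e = -2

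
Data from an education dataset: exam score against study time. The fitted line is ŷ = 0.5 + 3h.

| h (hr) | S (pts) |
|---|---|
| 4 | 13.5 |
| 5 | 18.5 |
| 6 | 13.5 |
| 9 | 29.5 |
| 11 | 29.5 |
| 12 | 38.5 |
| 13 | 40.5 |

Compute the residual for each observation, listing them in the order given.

h=4: ŷ = 0.5 + 3·4 = 12.5; r = 13.5 − 12.5 = 1
h=5: ŷ = 0.5 + 3·5 = 15.5; r = 18.5 − 15.5 = 3
h=6: ŷ = 0.5 + 3·6 = 18.5; r = 13.5 − 18.5 = -5
h=9: ŷ = 0.5 + 3·9 = 27.5; r = 29.5 − 27.5 = 2
h=11: ŷ = 0.5 + 3·11 = 33.5; r = 29.5 − 33.5 = -4
h=12: ŷ = 0.5 + 3·12 = 36.5; r = 38.5 − 36.5 = 2
h=13: ŷ = 0.5 + 3·13 = 39.5; r = 40.5 − 39.5 = 1

1, 3, -5, 2, -4, 2, 1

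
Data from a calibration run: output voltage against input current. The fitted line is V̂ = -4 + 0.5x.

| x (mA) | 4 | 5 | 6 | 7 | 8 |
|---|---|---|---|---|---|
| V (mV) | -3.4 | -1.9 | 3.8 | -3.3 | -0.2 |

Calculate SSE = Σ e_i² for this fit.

SSE = 33.04

x=4: V̂ = -4 + 0.5·4 = -2; e = -3.4 − (-2) = -1.4
x=5: V̂ = -4 + 0.5·5 = -1.5; e = -1.9 − (-1.5) = -0.4
x=6: V̂ = -4 + 0.5·6 = -1; e = 3.8 − (-1) = 4.8
x=7: V̂ = -4 + 0.5·7 = -0.5; e = -3.3 − (-0.5) = -2.8
x=8: V̂ = -4 + 0.5·8 = 0; e = -0.2 − 0 = -0.2
SSE = 1.96 + 0.16 + 23.04 + 7.84 + 0.04 = 33.04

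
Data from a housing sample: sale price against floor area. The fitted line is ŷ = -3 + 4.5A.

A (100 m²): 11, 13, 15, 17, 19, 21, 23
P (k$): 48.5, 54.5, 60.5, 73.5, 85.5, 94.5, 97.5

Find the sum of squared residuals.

A=11: ŷ = -3 + 4.5·11 = 46.5; e = 48.5 − 46.5 = 2
A=13: ŷ = -3 + 4.5·13 = 55.5; e = 54.5 − 55.5 = -1
A=15: ŷ = -3 + 4.5·15 = 64.5; e = 60.5 − 64.5 = -4
A=17: ŷ = -3 + 4.5·17 = 73.5; e = 73.5 − 73.5 = 0
A=19: ŷ = -3 + 4.5·19 = 82.5; e = 85.5 − 82.5 = 3
A=21: ŷ = -3 + 4.5·21 = 91.5; e = 94.5 − 91.5 = 3
A=23: ŷ = -3 + 4.5·23 = 100.5; e = 97.5 − 100.5 = -3
SSE = 4 + 1 + 16 + 0 + 9 + 9 + 9 = 48

SSE = 48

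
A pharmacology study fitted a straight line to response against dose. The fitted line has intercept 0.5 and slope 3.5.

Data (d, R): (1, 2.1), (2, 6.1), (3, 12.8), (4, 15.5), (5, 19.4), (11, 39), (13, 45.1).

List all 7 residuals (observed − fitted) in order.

d=1: R̂ = 0.5 + 3.5·1 = 4; e = 2.1 − 4 = -1.9
d=2: R̂ = 0.5 + 3.5·2 = 7.5; e = 6.1 − 7.5 = -1.4
d=3: R̂ = 0.5 + 3.5·3 = 11; e = 12.8 − 11 = 1.8
d=4: R̂ = 0.5 + 3.5·4 = 14.5; e = 15.5 − 14.5 = 1
d=5: R̂ = 0.5 + 3.5·5 = 18; e = 19.4 − 18 = 1.4
d=11: R̂ = 0.5 + 3.5·11 = 39; e = 39 − 39 = 0
d=13: R̂ = 0.5 + 3.5·13 = 46; e = 45.1 − 46 = -0.9

-1.9, -1.4, 1.8, 1, 1.4, 0, -0.9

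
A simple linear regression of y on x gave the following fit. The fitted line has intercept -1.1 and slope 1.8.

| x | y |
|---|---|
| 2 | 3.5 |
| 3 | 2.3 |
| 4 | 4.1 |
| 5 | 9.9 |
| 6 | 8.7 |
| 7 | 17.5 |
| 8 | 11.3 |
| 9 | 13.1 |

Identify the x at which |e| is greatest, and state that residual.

x = 7, e = 6

x=2: ŷ = -1.1 + 1.8·2 = 2.5; e = 3.5 − 2.5 = 1
x=3: ŷ = -1.1 + 1.8·3 = 4.3; e = 2.3 − 4.3 = -2
x=4: ŷ = -1.1 + 1.8·4 = 6.1; e = 4.1 − 6.1 = -2
x=5: ŷ = -1.1 + 1.8·5 = 7.9; e = 9.9 − 7.9 = 2
x=6: ŷ = -1.1 + 1.8·6 = 9.7; e = 8.7 − 9.7 = -1
x=7: ŷ = -1.1 + 1.8·7 = 11.5; e = 17.5 − 11.5 = 6
x=8: ŷ = -1.1 + 1.8·8 = 13.3; e = 11.3 − 13.3 = -2
x=9: ŷ = -1.1 + 1.8·9 = 15.1; e = 13.1 − 15.1 = -2
Largest |e| is 6 at x = 7, residual 6.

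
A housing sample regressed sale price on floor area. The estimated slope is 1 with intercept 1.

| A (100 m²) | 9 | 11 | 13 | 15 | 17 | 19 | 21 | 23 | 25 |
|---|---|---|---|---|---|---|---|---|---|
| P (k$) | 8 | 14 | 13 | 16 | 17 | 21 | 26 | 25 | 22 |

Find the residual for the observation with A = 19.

P̂ = 1 + 19 = 20
e = 21 − 20 = 1

e = 1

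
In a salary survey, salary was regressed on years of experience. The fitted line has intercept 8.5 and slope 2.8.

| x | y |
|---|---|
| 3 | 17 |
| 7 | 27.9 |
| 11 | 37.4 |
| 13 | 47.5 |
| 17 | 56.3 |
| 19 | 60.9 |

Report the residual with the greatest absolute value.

x=3: ŷ = 8.5 + 2.8·3 = 16.9; r = 17 − 16.9 = 0.1
x=7: ŷ = 8.5 + 2.8·7 = 28.1; r = 27.9 − 28.1 = -0.2
x=11: ŷ = 8.5 + 2.8·11 = 39.3; r = 37.4 − 39.3 = -1.9
x=13: ŷ = 8.5 + 2.8·13 = 44.9; r = 47.5 − 44.9 = 2.6
x=17: ŷ = 8.5 + 2.8·17 = 56.1; r = 56.3 − 56.1 = 0.2
x=19: ŷ = 8.5 + 2.8·19 = 61.7; r = 60.9 − 61.7 = -0.8
Largest |r| is 2.6 at x = 13, residual 2.6.

r = 2.6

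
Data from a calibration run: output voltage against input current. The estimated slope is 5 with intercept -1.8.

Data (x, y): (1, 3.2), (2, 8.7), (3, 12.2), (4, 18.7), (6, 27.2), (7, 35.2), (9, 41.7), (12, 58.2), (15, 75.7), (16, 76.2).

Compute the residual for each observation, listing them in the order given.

0, 0.5, -1, 0.5, -1, 2, -1.5, 0, 2.5, -2

x=1: ŷ = -1.8 + 5·1 = 3.2; r = 3.2 − 3.2 = 0
x=2: ŷ = -1.8 + 5·2 = 8.2; r = 8.7 − 8.2 = 0.5
x=3: ŷ = -1.8 + 5·3 = 13.2; r = 12.2 − 13.2 = -1
x=4: ŷ = -1.8 + 5·4 = 18.2; r = 18.7 − 18.2 = 0.5
x=6: ŷ = -1.8 + 5·6 = 28.2; r = 27.2 − 28.2 = -1
x=7: ŷ = -1.8 + 5·7 = 33.2; r = 35.2 − 33.2 = 2
x=9: ŷ = -1.8 + 5·9 = 43.2; r = 41.7 − 43.2 = -1.5
x=12: ŷ = -1.8 + 5·12 = 58.2; r = 58.2 − 58.2 = 0
x=15: ŷ = -1.8 + 5·15 = 73.2; r = 75.7 − 73.2 = 2.5
x=16: ŷ = -1.8 + 5·16 = 78.2; r = 76.2 − 78.2 = -2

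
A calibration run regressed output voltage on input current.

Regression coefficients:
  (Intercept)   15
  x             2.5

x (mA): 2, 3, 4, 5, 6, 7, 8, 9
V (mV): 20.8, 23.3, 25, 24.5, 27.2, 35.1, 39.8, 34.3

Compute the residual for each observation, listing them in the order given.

x=2: ŷ = 15 + 2.5·2 = 20; e = 20.8 − 20 = 0.8
x=3: ŷ = 15 + 2.5·3 = 22.5; e = 23.3 − 22.5 = 0.8
x=4: ŷ = 15 + 2.5·4 = 25; e = 25 − 25 = 0
x=5: ŷ = 15 + 2.5·5 = 27.5; e = 24.5 − 27.5 = -3
x=6: ŷ = 15 + 2.5·6 = 30; e = 27.2 − 30 = -2.8
x=7: ŷ = 15 + 2.5·7 = 32.5; e = 35.1 − 32.5 = 2.6
x=8: ŷ = 15 + 2.5·8 = 35; e = 39.8 − 35 = 4.8
x=9: ŷ = 15 + 2.5·9 = 37.5; e = 34.3 − 37.5 = -3.2

0.8, 0.8, 0, -3, -2.8, 2.6, 4.8, -3.2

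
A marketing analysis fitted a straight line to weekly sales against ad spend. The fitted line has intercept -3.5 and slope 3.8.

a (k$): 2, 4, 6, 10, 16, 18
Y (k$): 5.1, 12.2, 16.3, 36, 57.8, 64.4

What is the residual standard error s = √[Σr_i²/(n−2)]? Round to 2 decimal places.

a=2: Ŷ = -3.5 + 3.8·2 = 4.1; r = 5.1 − 4.1 = 1
a=4: Ŷ = -3.5 + 3.8·4 = 11.7; r = 12.2 − 11.7 = 0.5
a=6: Ŷ = -3.5 + 3.8·6 = 19.3; r = 16.3 − 19.3 = -3
a=10: Ŷ = -3.5 + 3.8·10 = 34.5; r = 36 − 34.5 = 1.5
a=16: Ŷ = -3.5 + 3.8·16 = 57.3; r = 57.8 − 57.3 = 0.5
a=18: Ŷ = -3.5 + 3.8·18 = 64.9; r = 64.4 − 64.9 = -0.5
SSE = 1 + 0.25 + 9 + 2.25 + 0.25 + 0.25 = 13
s = √(13/4) = √3.25 ≈ 1.80

s = 1.80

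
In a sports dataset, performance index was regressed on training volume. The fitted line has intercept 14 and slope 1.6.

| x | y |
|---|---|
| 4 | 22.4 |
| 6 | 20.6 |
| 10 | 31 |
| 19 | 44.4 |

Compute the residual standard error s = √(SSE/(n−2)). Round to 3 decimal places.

x=4: ŷ = 14 + 1.6·4 = 20.4; r = 22.4 − 20.4 = 2
x=6: ŷ = 14 + 1.6·6 = 23.6; r = 20.6 − 23.6 = -3
x=10: ŷ = 14 + 1.6·10 = 30; r = 31 − 30 = 1
x=19: ŷ = 14 + 1.6·19 = 44.4; r = 44.4 − 44.4 = 0
SSE = 4 + 9 + 1 + 0 = 14
s = √(14/2) = √7 ≈ 2.646

s = 2.646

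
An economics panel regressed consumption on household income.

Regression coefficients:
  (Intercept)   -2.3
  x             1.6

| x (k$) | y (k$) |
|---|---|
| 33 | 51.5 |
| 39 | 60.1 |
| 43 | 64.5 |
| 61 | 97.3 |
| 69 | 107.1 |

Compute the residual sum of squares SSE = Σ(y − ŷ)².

SSE = 10

x=33: ŷ = -2.3 + 1.6·33 = 50.5; e = 51.5 − 50.5 = 1
x=39: ŷ = -2.3 + 1.6·39 = 60.1; e = 60.1 − 60.1 = 0
x=43: ŷ = -2.3 + 1.6·43 = 66.5; e = 64.5 − 66.5 = -2
x=61: ŷ = -2.3 + 1.6·61 = 95.3; e = 97.3 − 95.3 = 2
x=69: ŷ = -2.3 + 1.6·69 = 108.1; e = 107.1 − 108.1 = -1
SSE = 1 + 0 + 4 + 4 + 1 = 10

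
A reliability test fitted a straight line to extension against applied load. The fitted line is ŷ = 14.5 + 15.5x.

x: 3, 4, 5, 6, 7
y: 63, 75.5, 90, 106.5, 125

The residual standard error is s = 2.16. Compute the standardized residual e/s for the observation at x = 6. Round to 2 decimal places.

-0.46

ŷ = 14.5 + 15.5·6 = 107.5
e = 106.5 − 107.5 = -1
e/s = -1 / 2.16 = -0.46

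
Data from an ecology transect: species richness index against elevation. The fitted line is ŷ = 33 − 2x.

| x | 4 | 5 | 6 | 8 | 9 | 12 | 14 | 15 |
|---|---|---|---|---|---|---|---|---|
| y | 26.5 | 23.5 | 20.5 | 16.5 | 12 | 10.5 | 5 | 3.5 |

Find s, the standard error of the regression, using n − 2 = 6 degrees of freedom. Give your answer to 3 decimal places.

x=4: ŷ = 33 − 2·4 = 25; e = 26.5 − 25 = 1.5
x=5: ŷ = 33 − 2·5 = 23; e = 23.5 − 23 = 0.5
x=6: ŷ = 33 − 2·6 = 21; e = 20.5 − 21 = -0.5
x=8: ŷ = 33 − 2·8 = 17; e = 16.5 − 17 = -0.5
x=9: ŷ = 33 − 2·9 = 15; e = 12 − 15 = -3
x=12: ŷ = 33 − 2·12 = 9; e = 10.5 − 9 = 1.5
x=14: ŷ = 33 − 2·14 = 5; e = 5 − 5 = 0
x=15: ŷ = 33 − 2·15 = 3; e = 3.5 − 3 = 0.5
SSE = 2.25 + 0.25 + 0.25 + 0.25 + 9 + 2.25 + 0 + 0.25 = 14.5
s = √(14.5/6) = √2.41667 ≈ 1.555

s = 1.555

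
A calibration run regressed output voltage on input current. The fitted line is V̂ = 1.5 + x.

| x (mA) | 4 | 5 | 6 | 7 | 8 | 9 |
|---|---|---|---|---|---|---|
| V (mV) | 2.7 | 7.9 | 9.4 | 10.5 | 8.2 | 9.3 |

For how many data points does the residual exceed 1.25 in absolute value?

5

x=4: V̂ = 1.5 + 4 = 5.5; e = 2.7 − 5.5 = -2.8
x=5: V̂ = 1.5 + 5 = 6.5; e = 7.9 − 6.5 = 1.4
x=6: V̂ = 1.5 + 6 = 7.5; e = 9.4 − 7.5 = 1.9
x=7: V̂ = 1.5 + 7 = 8.5; e = 10.5 − 8.5 = 2
x=8: V̂ = 1.5 + 8 = 9.5; e = 8.2 − 9.5 = -1.3
x=9: V̂ = 1.5 + 9 = 10.5; e = 9.3 − 10.5 = -1.2
|e| > 1.25: x=4 (|e|=2.8), x=5 (|e|=1.4), x=6 (|e|=1.9), x=7 (|e|=2), x=8 (|e|=1.3) → 5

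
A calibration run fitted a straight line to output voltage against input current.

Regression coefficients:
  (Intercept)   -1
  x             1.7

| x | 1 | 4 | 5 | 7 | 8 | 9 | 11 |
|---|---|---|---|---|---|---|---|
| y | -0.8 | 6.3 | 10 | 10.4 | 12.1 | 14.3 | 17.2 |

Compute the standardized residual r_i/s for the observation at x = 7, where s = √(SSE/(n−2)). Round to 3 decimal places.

x=1: ŷ = -1 + 1.7·1 = 0.7; r = -0.8 − 0.7 = -1.5
x=4: ŷ = -1 + 1.7·4 = 5.8; r = 6.3 − 5.8 = 0.5
x=5: ŷ = -1 + 1.7·5 = 7.5; r = 10 − 7.5 = 2.5
x=7: ŷ = -1 + 1.7·7 = 10.9; r = 10.4 − 10.9 = -0.5
x=8: ŷ = -1 + 1.7·8 = 12.6; r = 12.1 − 12.6 = -0.5
x=9: ŷ = -1 + 1.7·9 = 14.3; r = 14.3 − 14.3 = 0
x=11: ŷ = -1 + 1.7·11 = 17.7; r = 17.2 − 17.7 = -0.5
SSE = 2.25 + 0.25 + 6.25 + 0.25 + 0.25 + 0 + 0.25 = 9.5
s = √(9.5/5) = 1.3784
r/s = -0.5 / 1.3784 = -0.363

-0.363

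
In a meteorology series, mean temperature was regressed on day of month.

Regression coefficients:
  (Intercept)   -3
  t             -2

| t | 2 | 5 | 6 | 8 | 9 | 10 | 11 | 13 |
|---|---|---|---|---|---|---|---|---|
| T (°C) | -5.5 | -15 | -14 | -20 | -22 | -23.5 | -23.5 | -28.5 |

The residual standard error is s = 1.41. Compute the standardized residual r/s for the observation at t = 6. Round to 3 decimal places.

ŷ = -3 − 2·6 = -15
r = -14 − (-15) = 1
r/s = 1 / 1.41 = 0.709

0.709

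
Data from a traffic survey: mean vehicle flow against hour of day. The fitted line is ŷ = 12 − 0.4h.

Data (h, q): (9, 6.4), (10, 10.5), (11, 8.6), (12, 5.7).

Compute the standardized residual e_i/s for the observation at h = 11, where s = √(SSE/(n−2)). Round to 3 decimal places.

h=9: ŷ = 12 − 0.4·9 = 8.4; e = 6.4 − 8.4 = -2
h=10: ŷ = 12 − 0.4·10 = 8; e = 10.5 − 8 = 2.5
h=11: ŷ = 12 − 0.4·11 = 7.6; e = 8.6 − 7.6 = 1
h=12: ŷ = 12 − 0.4·12 = 7.2; e = 5.7 − 7.2 = -1.5
SSE = 4 + 6.25 + 1 + 2.25 = 13.5
s = √(13.5/2) = 2.59808
e/s = 1 / 2.59808 = 0.385

0.385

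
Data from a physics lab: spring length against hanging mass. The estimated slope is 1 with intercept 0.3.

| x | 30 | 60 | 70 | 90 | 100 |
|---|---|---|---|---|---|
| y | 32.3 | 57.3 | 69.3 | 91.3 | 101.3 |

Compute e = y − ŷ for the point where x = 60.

e = -3

ŷ = 0.3 + 60 = 60.3
e = 57.3 − 60.3 = -3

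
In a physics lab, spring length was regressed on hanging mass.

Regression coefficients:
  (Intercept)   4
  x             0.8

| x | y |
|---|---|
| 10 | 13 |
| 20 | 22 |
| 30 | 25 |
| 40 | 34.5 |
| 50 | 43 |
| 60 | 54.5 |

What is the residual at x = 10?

r = 1

ŷ = 4 + 0.8·10 = 12
r = 13 − 12 = 1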